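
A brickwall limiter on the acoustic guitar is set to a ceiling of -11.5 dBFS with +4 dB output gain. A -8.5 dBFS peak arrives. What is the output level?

-7.5 dBFS

The limiter clamps the peak to its -11.5 dBFS ceiling.
Output gain then adds 4 dB: -11.5 + 4 = -7.5 dBFS.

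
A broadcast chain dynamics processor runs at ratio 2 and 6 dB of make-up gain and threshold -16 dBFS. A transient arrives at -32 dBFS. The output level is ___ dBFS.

-26 dBFS

-32 dBFS is 16 dB below the -16 dBFS threshold, so no gain reduction is applied.
Make-up gain adds 6 dB: -32 + 6 = -26 dBFS.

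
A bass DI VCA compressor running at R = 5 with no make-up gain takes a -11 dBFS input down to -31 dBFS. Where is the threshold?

-36 dBFS

Gain reduction = -11 − (-31) = 20 dB; output overshoot = GR / (R − 1) = 20 / 4 = 5 dB.
Threshold = output − output overshoot = -31 − 5 = -36 dBFS.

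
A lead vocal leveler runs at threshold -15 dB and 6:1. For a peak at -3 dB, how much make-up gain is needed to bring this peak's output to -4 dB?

9 dB

The peak compresses to -15 + 12/6 = -13 dB.
To reach -4 dB requires -4 − (-13) = 9 dB of make-up.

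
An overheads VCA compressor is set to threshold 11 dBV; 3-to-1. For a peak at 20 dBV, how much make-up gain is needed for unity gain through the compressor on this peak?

6 dB

Without make-up, output = threshold + overshoot/3 = 11 + 3 = 14 dBV.
Gap to target: 6 dB.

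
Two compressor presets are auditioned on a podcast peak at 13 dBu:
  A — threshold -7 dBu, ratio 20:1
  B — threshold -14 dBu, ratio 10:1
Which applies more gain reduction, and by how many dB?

A: GR = 20 − 20/20 = 19 dB.
B: GR = 27 − 27/10 = 24.3 dB.
B applies 5.3 dB more gain reduction.

B, by 5.3 dB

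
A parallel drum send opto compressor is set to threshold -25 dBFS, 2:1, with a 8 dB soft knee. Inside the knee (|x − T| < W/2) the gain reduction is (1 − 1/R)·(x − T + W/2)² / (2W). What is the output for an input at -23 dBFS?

-24.125 dBFS

x − T + W/2 = -23 − (-25) + 4 = 6.
GR = (1 − 1/2) × 6² / 16 = 0.5 × 36 / 16 = 1.125 dB.
Output = -23 − 1.125 = -24.125 dBFS.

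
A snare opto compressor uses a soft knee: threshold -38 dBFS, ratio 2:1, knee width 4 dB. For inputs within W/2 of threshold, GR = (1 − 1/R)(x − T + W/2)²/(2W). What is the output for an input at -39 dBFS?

-39.0625 dBFS

x − T + W/2 = -39 − (-38) + 2 = 1.
GR = (1 − 1/2) × 1² / 8 = 0.5 × 1 / 8 = 0.0625 dB.
Output = -39 − 0.0625 = -39.0625 dBFS.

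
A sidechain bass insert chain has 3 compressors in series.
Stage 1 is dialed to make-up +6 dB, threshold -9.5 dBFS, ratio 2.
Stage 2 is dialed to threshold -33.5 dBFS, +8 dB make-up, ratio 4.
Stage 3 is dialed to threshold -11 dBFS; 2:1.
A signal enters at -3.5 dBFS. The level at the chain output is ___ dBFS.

-17.25 dBFS

Stage 1: -3.5 dBFS is 6 dB over -9.5 dBFS; at 2:1 that becomes 3 dB over, giving -6.5 dBFS; +6 dB make-up → -0.5 dBFS.
Stage 2: -0.5 dBFS is 33 dB over -33.5 dBFS; at 4:1 that becomes 8.25 dB over, giving -25.25 dBFS; +8 dB make-up → -17.25 dBFS.
Stage 3: -17.25 dBFS is at or below the -11 dBFS threshold — no compression; output -17.25 dBFS.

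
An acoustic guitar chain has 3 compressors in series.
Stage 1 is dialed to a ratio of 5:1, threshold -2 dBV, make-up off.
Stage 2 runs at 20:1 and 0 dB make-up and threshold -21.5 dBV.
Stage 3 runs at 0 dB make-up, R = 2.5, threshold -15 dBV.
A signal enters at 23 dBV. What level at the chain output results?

Stage 1: 23 dBV is 25 dB over -2 dBV; at 5:1 that becomes 5 dB over, giving 3 dBV.
Stage 2: overshoot 24.5 dB → 24.5/20 = 1.225 dB → -20.275 dBV.
Stage 3: -20.275 dBV is at or below the -15 dBV threshold — no compression; output -20.275 dBV.

-20.275 dBV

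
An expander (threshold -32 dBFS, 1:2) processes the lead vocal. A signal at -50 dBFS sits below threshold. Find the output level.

-68 dBFS

Undershoot = (-32) − (-50) = 18 dB.
At 1:2, that expands to 36 dB under threshold.
Output = -32 − 36 = -68 dBFS.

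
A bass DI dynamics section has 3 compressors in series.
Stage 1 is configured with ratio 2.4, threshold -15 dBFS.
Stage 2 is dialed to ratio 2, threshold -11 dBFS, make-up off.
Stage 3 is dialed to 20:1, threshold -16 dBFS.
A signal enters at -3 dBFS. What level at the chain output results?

Stage 1: overshoot 12 dB → 12/2.4 = 5 dB → -10 dBFS.
Stage 2: 1 dB above -11 dBFS, reduced 2:1 to 0.5 dB above → -10.5 dBFS.
Stage 3: overshoot 5.5 dB → 5.5/20 = 0.275 dB → -15.725 dBFS.

-15.725 dBFS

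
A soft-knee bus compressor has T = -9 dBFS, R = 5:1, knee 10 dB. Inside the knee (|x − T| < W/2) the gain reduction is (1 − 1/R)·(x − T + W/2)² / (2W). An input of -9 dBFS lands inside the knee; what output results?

-10 dBFS

x − T + W/2 = -9 − (-9) + 5 = 5.
GR = (1 − 1/5) × 5² / 20 = 0.8 × 25 / 20 = 1 dB.
Output = -9 − 1 = -10 dBFS.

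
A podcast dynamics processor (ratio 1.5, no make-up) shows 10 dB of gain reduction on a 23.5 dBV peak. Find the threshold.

-6.5 dBV

Let T be the threshold. Output overshoot = (input overshoot)/R, so 13.5 − T = (23.5 − T)/1.5.
1.5·(13.5 − T) = 23.5 − T → 0.5·T = 20.25 − 23.5 = -3.25.
T = -3.25/0.5 = -6.5 dBV.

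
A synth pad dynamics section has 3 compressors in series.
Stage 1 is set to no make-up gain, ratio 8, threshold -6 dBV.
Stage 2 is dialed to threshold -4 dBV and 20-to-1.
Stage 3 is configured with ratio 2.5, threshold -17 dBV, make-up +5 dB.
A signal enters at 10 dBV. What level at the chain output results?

-6.8 dBV

Stage 1: 10 dBV is 16 dB over -6 dBV; at 8:1 that becomes 2 dB over, giving -4 dBV.
Stage 2: -4 dBV is at or below the -4 dBV threshold — no compression; output -4 dBV.
Stage 3: 13 dB above -17 dBV, reduced 2.5:1 to 5.2 dB above → -11.8 dBV; +5 dB make-up → -6.8 dBV.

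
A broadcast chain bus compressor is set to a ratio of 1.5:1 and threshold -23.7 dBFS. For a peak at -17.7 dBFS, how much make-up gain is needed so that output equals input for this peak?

The peak compresses to -23.7 + 6/1.5 = -19.7 dBFS.
To reach -17.7 dBFS requires -17.7 − (-19.7) = 2 dB of make-up.

2 dB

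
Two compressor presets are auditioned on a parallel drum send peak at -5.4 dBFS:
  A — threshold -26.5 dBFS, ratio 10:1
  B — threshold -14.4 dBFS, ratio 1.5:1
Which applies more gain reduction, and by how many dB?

A: GR = 21.1 − 21.1/10 = 18.99 dB.
B: GR = 9 − 9/1.5 = 3 dB.
Difference: 15.99 dB in favour of A.

A, by 15.99 dB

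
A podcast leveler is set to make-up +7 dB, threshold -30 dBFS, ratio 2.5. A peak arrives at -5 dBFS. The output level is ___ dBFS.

-13 dBFS

The input is 25 dB above the -30 dBFS threshold.
At 2.5:1 the overshoot is divided by 2.5, leaving 10 dB above threshold.
That puts the output at -20 dBFS; make-up adds 7 dB, giving -13 dBFS.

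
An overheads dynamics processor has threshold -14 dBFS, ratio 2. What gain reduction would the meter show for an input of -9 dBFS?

The signal is 5 dB above threshold.
At 2:1, output sits 5/2 = 2.5 dB above threshold.
So the signal is attenuated by 5 − 2.5 = 2.5 dB.

2.5 dB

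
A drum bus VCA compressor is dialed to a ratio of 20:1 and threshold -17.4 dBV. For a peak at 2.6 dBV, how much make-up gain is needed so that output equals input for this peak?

19 dB

Overshoot 20 dB → 20/20 = 1 dB after compression, so the compressed level is -17.4 + 1 = -16.4 dBV.
Make-up = target − compressed = 2.6 − (-16.4) = 19 dB.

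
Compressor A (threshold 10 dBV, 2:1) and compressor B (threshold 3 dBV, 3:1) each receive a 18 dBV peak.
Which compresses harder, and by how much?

A: 8 dB over, compressed to 4 dB over, so 4 dB of GR.
B: 15 dB over, compressed to 5 dB over, so 10 dB of GR.
Difference: 6 dB in favour of B.

B, by 6 dB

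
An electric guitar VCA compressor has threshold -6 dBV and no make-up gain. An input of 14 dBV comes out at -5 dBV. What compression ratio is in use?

20:1

Input overshoot = 14 − (-6) = 20 dB; output overshoot = -5 − (-6) = 1 dB.
Ratio = 20 / 1 = 20.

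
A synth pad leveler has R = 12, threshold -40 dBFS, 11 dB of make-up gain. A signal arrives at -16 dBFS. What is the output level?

Overshoot: -16 − (-40) = 24 dB.
At 12:1 the overshoot is divided by 12, leaving 2 dB above threshold.
That puts the output at -38 dBFS; make-up adds 11 dB, giving -27 dBFS.

-27 dBFS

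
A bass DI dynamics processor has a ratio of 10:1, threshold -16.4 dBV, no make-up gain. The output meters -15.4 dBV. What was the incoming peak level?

-6.4 dBV

That's 1 dB above the -16.4 dBV threshold.
Undo the ratio: input overshoot = 1 × 10 = 10 dB, giving input = -6.4 dBV.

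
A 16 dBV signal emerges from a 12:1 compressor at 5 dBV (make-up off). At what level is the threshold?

4 dBV

Gain reduction = 16 − 5 = 11 dB; output overshoot = GR / (R − 1) = 11 / 11 = 1 dB.
Threshold = output − output overshoot = 5 − 1 = 4 dBV.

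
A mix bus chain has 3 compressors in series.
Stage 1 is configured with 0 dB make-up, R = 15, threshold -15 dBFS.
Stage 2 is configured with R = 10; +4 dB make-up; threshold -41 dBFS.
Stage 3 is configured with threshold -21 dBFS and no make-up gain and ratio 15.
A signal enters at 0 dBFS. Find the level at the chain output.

Stage 1: overshoot 15 dB → 15/15 = 1 dB → -14 dBFS.
Stage 2: -14 dBFS is 27 dB over -41 dBFS; at 10:1 that becomes 2.7 dB over, giving -38.3 dBFS; +4 dB make-up → -34.3 dBFS.
Stage 3: below threshold (-34.3 ≤ -21); passes unchanged; output -34.3 dBFS.

-34.3 dBFS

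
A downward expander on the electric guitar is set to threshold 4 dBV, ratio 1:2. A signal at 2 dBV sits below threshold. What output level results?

Below threshold, a 1:2 expander applies gain = (2−1)×(T − x) of attenuation.
(2−1) × 2 = 2 dB, so output = 2 − 2 = 0 dBV.

0 dBV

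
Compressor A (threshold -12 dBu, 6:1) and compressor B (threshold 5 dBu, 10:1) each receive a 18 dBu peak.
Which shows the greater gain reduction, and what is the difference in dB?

A: GR = 30 − 30/6 = 25 dB.
B: GR = 13 − 13/10 = 11.7 dB.
A reduces 13.3 dB more.

A, by 13.3 dB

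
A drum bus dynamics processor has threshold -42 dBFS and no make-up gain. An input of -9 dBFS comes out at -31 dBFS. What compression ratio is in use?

Input overshoot = -9 − (-42) = 33 dB; output overshoot = -31 − (-42) = 11 dB.
Ratio = 33 / 11 = 3.

3:1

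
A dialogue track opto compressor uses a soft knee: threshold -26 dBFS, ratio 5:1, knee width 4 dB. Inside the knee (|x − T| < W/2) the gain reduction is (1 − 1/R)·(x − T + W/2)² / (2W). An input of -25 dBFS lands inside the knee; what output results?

x − T + W/2 = -25 − (-26) + 2 = 3.
GR = (1 − 1/5) × 3² / 8 = 0.8 × 9 / 8 = 0.9 dB.
Output = -25 − 0.9 = -25.9 dBFS.

-25.9 dBFS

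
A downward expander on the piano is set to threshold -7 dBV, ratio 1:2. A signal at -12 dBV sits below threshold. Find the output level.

-17 dBV

Undershoot = (-7) − (-12) = 5 dB.
At 1:2, that expands to 10 dB under threshold.
Output = -7 − 10 = -17 dBV.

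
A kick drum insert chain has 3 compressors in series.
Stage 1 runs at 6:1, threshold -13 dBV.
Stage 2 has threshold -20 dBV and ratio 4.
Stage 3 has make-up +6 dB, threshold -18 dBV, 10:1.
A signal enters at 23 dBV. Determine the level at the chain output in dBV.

Stage 1: 36 dB above -13 dBV, reduced 6:1 to 6 dB above → -7 dBV.
Stage 2: 13 dB above -20 dBV, reduced 4:1 to 3.25 dB above → -16.75 dBV.
Stage 3: -16.75 dBV is 1.25 dB over -18 dBV; at 10:1 that becomes 0.125 dB over, giving -17.875 dBV; +6 dB make-up → -11.875 dBV.

-11.875 dBV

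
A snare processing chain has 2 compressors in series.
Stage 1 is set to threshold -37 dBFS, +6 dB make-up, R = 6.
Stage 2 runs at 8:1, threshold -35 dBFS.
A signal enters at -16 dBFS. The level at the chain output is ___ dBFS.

-34.0625 dBFS

Stage 1: overshoot 21 dB → 21/6 = 3.5 dB → -33.5 dBFS; +6 dB make-up → -27.5 dBFS.
Stage 2: 7.5 dB above -35 dBFS, reduced 8:1 to 0.9375 dB above → -34.0625 dBFS.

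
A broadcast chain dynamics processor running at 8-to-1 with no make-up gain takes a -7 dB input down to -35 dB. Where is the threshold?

Input is 32 dB above T (since output overshoot × R = input overshoot: (-35 − T)·8 = -7 − T gives T = -39 dB).
Check: -39 + (-7 − (-39))/8 = -39 + 4 = -35 dB. ✓

-39 dB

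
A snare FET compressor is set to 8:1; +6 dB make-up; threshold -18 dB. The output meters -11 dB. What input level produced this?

Stripping the +6 dB make-up gives -17 dB at the gain stage.
The compressed level sits -17 − (-18) = 1 dB over threshold.
Undo the ratio: input overshoot = 1 × 8 = 8 dB, giving input = -10 dB.

-10 dB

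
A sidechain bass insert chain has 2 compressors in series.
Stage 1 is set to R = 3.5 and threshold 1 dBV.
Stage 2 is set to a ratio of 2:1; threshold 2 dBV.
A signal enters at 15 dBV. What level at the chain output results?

Stage 1: overshoot 14 dB → 14/3.5 = 4 dB → 5 dBV.
Stage 2: overshoot 3 dB → 3/2 = 1.5 dB → 3.5 dBV.

3.5 dBV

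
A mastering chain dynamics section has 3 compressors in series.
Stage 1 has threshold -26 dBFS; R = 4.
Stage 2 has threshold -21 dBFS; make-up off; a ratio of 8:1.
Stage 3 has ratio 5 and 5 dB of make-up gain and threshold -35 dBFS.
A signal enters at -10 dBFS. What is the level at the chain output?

-27.4 dBFS

Stage 1: 16 dB above -26 dBFS, reduced 4:1 to 4 dB above → -22 dBFS.
Stage 2: -22 dBFS ≤ -21 dBFS, so stage 2 doesn't engage; output -22 dBFS.
Stage 3: 13 dB above -35 dBFS, reduced 5:1 to 2.6 dB above → -32.4 dBFS; +5 dB make-up → -27.4 dBFS.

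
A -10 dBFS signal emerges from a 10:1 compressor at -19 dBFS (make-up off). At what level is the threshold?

-20 dBFS

Input is 10 dB above T (since output overshoot × R = input overshoot: (-19 − T)·10 = -10 − T gives T = -20 dBFS).
Check: -20 + (-10 − (-20))/10 = -20 + 1 = -19 dBFS. ✓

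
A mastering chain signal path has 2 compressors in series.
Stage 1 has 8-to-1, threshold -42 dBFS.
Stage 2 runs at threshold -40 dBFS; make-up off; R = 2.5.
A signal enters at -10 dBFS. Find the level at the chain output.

Stage 1: overshoot 32 dB → 32/8 = 4 dB → -38 dBFS.
Stage 2: -38 dBFS is 2 dB over -40 dBFS; at 2.5:1 that becomes 0.8 dB over, giving -39.2 dBFS.

-39.2 dBFS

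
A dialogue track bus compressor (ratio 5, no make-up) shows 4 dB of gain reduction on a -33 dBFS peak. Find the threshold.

Gain reduction = -33 − (-37) = 4 dB; output overshoot = GR / (R − 1) = 4 / 4 = 1 dB.
Threshold = output − output overshoot = -37 − 1 = -38 dBFS.

-38 dBFS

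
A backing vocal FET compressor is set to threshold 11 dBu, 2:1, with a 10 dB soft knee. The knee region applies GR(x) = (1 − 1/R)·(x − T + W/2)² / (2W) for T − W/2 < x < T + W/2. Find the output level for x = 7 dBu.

6.975 dBu

x − T + W/2 = 7 − 11 + 5 = 1.
GR = (1 − 1/2) × 1² / 20 = 0.5 × 1 / 20 = 0.025 dB.
Output = 7 − 0.025 = 6.975 dBu.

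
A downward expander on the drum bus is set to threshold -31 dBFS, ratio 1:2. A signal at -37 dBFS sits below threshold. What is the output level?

Below threshold, a 1:2 expander applies gain = (2−1)×(T − x) of attenuation.
(2−1) × 6 = 6 dB, so output = -37 − 6 = -43 dBFS.

-43 dBFS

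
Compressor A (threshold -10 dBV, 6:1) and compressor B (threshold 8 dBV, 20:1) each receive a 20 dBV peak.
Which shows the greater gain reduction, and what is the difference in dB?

A, by 13.6 dB

A: 30 dB over, compressed to 5 dB over, so 25 dB of GR.
B: 12 dB over, compressed to 0.6 dB over, so 11.4 dB of GR.
A reduces 13.6 dB more.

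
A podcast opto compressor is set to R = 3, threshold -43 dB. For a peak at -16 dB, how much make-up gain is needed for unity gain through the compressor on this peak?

Overshoot 27 dB → 27/3 = 9 dB after compression, so the compressed level is -43 + 9 = -34 dB.
Make-up = target − compressed = -16 − (-34) = 18 dB.

18 dB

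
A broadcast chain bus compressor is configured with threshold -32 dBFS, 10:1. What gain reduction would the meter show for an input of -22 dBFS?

9 dB

The signal is 10 dB above threshold.
At 10:1, output sits 10/10 = 1 dB above threshold.
So the signal is attenuated by 10 − 1 = 9 dB.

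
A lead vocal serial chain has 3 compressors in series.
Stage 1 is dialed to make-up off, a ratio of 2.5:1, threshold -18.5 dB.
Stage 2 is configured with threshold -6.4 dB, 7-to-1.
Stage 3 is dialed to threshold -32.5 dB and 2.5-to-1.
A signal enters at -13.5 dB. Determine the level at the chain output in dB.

-26.1 dB

Stage 1: 5 dB above -18.5 dB, reduced 2.5:1 to 2 dB above → -16.5 dB.
Stage 2: below threshold (-16.5 ≤ -6.4); passes unchanged; output -16.5 dB.
Stage 3: 16 dB above -32.5 dB, reduced 2.5:1 to 6.4 dB above → -26.1 dB.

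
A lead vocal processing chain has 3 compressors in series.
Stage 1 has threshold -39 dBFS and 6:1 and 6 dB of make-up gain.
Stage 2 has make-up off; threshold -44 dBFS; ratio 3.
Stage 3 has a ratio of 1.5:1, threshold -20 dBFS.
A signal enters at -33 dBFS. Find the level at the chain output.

Stage 1: overshoot 6 dB → 6/6 = 1 dB → -38 dBFS; +6 dB make-up → -32 dBFS.
Stage 2: -32 dBFS is 12 dB over -44 dBFS; at 3:1 that becomes 4 dB over, giving -40 dBFS.
Stage 3: -40 dBFS ≤ -20 dBFS, so stage 3 doesn't engage; output -40 dBFS.

-40 dBFS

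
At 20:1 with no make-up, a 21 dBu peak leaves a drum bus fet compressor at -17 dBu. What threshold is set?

Input is 40 dB above T (since output overshoot × R = input overshoot: (-17 − T)·20 = 21 − T gives T = -19 dBu).
Check: -19 + (21 − (-19))/20 = -19 + 2 = -17 dBu. ✓

-19 dBu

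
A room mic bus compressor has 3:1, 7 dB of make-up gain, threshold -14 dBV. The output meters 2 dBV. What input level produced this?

Before make-up, the level was 2 − 7 = -5 dBV.
Post-compression overshoot = -5 − (-14) = 9 dB.
Before 3:1 compression the overshoot was 9 × 3 = 27 dB, so input = -14 + 27 = 13 dBV.

13 dBV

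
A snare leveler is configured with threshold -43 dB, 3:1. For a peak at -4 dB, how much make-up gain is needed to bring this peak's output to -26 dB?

Without make-up, output = threshold + overshoot/3 = -43 + 13 = -30 dB.
Gap to target: 4 dB.

4 dB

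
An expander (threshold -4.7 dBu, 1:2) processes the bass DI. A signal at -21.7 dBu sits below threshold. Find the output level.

-38.7 dBu

Below threshold, a 1:2 expander applies gain = (2−1)×(T − x) of attenuation.
(2−1) × 17 = 17 dB, so output = -21.7 − 17 = -38.7 dBu.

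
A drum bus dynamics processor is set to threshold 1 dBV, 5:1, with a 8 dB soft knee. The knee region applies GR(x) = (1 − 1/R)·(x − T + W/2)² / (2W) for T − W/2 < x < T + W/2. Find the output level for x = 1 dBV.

0.2 dBV

x − T + W/2 = 1 − 1 + 4 = 4.
GR = (1 − 1/5) × 4² / 16 = 0.8 × 16 / 16 = 0.8 dB.
Output = 1 − 0.8 = 0.2 dBV.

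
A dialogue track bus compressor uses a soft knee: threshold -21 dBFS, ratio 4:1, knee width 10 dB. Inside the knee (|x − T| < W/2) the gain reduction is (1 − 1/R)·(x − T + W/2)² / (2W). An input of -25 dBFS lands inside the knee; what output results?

-25.0375 dBFS

x − T + W/2 = -25 − (-21) + 5 = 1.
GR = (1 − 1/4) × 1² / 20 = 0.75 × 1 / 20 = 0.0375 dB.
Output = -25 − 0.0375 = -25.0375 dBFS.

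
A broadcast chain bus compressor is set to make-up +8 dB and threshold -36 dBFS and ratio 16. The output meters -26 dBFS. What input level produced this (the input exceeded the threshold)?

Stripping the +8 dB make-up gives -34 dBFS at the gain stage.
The compressed level sits -34 − (-36) = 2 dB over threshold.
Input overshoot = R × output overshoot = 32 dB → input = -36 + 32 = -4 dBFS.

-4 dBFS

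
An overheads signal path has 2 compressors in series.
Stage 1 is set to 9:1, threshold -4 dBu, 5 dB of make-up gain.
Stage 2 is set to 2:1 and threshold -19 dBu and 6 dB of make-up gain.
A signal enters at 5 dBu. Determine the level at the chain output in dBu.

-2.5 dBu

Stage 1: 5 dBu is 9 dB over -4 dBu; at 9:1 that becomes 1 dB over, giving -3 dBu; +5 dB make-up → 2 dBu.
Stage 2: 21 dB above -19 dBu, reduced 2:1 to 10.5 dB above → -8.5 dBu; +6 dB make-up → -2.5 dBu.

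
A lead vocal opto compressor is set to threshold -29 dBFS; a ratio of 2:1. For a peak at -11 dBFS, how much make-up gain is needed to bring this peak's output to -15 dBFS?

The peak compresses to -29 + 18/2 = -20 dBFS.
To reach -15 dBFS requires -15 − (-20) = 5 dB of make-up.

5 dB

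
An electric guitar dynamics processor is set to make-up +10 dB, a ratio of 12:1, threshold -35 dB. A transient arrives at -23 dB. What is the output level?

Overshoot: -23 − (-35) = 12 dB.
The 12 dB excess becomes 1 dB after 12:1 reduction.
Output = -35 + 1 = -34 dB; make-up adds 10 dB, giving -24 dB.

-24 dB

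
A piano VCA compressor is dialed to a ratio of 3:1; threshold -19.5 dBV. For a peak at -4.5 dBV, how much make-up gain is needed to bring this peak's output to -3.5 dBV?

11 dB

The peak compresses to -19.5 + 15/3 = -14.5 dBV.
To reach -3.5 dBV requires -3.5 − (-14.5) = 11 dB of make-up.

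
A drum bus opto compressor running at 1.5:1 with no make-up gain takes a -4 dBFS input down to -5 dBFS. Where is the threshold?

Gain reduction = -4 − (-5) = 1 dB; output overshoot = GR / (R − 1) = 1 / 0.5 = 2 dB.
Threshold = output − output overshoot = -5 − 2 = -7 dBFS.

-7 dBFS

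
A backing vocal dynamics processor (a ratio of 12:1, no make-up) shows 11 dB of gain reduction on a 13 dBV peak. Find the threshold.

Input is 12 dB above T (since output overshoot × R = input overshoot: (2 − T)·12 = 13 − T gives T = 1 dBV).
Check: 1 + (13 − 1)/12 = 1 + 1 = 2 dBV. ✓

1 dBV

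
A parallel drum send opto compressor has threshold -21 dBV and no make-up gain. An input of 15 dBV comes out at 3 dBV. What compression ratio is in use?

Input overshoot = 15 − (-21) = 36 dB; output overshoot = 3 − (-21) = 24 dB.
Ratio = 36 / 24 = 1.5.

1.5:1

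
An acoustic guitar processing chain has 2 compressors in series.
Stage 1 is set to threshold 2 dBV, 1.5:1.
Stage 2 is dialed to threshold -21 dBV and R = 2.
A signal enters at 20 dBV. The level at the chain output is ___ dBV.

Stage 1: 18 dB above 2 dBV, reduced 1.5:1 to 12 dB above → 14 dBV.
Stage 2: 35 dB above -21 dBV, reduced 2:1 to 17.5 dB above → -3.5 dBV.

-3.5 dBV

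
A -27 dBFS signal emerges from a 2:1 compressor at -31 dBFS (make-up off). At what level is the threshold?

-35 dBFS

Gain reduction = -27 − (-31) = 4 dB; output overshoot = GR / (R − 1) = 4 / 1 = 4 dB.
Threshold = output − output overshoot = -31 − 4 = -35 dBFS.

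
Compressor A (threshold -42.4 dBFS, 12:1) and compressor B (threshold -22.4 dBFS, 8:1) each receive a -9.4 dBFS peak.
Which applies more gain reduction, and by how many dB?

A: overshoot 33 dB → output overshoot 2.75 dB → GR 30.25 dB.
B: overshoot 13 dB → output overshoot 1.625 dB → GR 11.375 dB.
Difference: 18.875 dB in favour of A.

A, by 18.875 dB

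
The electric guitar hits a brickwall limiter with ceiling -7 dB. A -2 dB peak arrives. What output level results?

A brickwall limiter is an ∞:1 compressor: any input above the ceiling is clamped to -7 dB.

-7 dB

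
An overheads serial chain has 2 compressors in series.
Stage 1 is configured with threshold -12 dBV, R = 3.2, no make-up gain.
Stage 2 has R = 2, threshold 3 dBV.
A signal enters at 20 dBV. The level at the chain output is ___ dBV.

-2 dBV

Stage 1: 32 dB above -12 dBV, reduced 3.2:1 to 10 dB above → -2 dBV.
Stage 2: -2 dBV ≤ 3 dBV, so stage 2 doesn't engage; output -2 dBV.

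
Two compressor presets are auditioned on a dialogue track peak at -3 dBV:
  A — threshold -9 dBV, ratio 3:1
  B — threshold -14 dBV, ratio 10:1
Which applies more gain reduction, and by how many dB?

A: overshoot 6 dB → output overshoot 2 dB → GR 4 dB.
B: overshoot 11 dB → output overshoot 1.1 dB → GR 9.9 dB.
B reduces 5.9 dB more.

B, by 5.9 dB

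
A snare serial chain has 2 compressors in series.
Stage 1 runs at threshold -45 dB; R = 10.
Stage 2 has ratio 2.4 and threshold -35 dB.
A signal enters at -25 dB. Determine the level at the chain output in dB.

Stage 1: overshoot 20 dB → 20/10 = 2 dB → -43 dB.
Stage 2: below threshold (-43 ≤ -35); passes unchanged; output -43 dB.

-43 dB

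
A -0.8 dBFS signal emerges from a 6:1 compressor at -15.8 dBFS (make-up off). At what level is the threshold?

Let T be the threshold. Output overshoot = (input overshoot)/R, so -15.8 − T = (-0.8 − T)/6.
6·(-15.8 − T) = -0.8 − T → 5·T = -94.8 − (-0.8) = -94.
T = -94/5 = -18.8 dBFS.

-18.8 dBFS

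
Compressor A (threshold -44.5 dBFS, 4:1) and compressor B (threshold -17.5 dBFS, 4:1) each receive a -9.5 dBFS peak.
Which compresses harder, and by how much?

A: GR = 35 − 35/4 = 26.25 dB.
B: GR = 8 − 8/4 = 6 dB.
Difference: 20.25 dB in favour of A.

A, by 20.25 dB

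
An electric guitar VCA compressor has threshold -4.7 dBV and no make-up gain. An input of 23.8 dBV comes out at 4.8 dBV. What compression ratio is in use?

3:1

Input overshoot = 23.8 − (-4.7) = 28.5 dB; output overshoot = 4.8 − (-4.7) = 9.5 dB.
Ratio = 28.5 / 9.5 = 3.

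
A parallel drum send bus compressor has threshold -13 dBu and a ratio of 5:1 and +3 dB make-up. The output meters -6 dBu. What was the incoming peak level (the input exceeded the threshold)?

Before make-up, the level was -6 − 3 = -9 dBu.
Post-compression overshoot = -9 − (-13) = 4 dB.
Undo the ratio: input overshoot = 4 × 5 = 20 dB, giving input = 7 dBu.

7 dBu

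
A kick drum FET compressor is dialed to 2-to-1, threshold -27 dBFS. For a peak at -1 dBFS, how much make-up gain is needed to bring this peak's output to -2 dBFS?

The peak compresses to -27 + 26/2 = -14 dBFS.
To reach -2 dBFS requires -2 − (-14) = 12 dB of make-up.

12 dB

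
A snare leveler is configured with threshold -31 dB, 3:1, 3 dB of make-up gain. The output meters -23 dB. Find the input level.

-16 dB

Stripping the +3 dB make-up gives -26 dB at the gain stage.
That's 5 dB above the -31 dB threshold.
Input overshoot = R × output overshoot = 15 dB → input = -31 + 15 = -16 dB.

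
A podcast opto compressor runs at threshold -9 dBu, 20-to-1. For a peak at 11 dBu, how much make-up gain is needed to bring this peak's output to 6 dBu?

14 dB

Without make-up, output = threshold + overshoot/20 = -9 + 1 = -8 dBu.
Gap to target: 14 dB.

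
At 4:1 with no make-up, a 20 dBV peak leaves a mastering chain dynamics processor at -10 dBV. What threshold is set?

Input is 40 dB above T (since output overshoot × R = input overshoot: (-10 − T)·4 = 20 − T gives T = -20 dBV).
Check: -20 + (20 − (-20))/4 = -20 + 10 = -10 dBV. ✓

-20 dBV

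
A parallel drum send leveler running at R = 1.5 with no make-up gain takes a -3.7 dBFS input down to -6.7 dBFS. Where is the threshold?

Gain reduction = -3.7 − (-6.7) = 3 dB; output overshoot = GR / (R − 1) = 3 / 0.5 = 6 dB.
Threshold = output − output overshoot = -6.7 − 6 = -12.7 dBFS.

-12.7 dBFS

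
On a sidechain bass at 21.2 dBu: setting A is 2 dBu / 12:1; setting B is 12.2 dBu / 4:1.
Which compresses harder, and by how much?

A, by 10.85 dB

A: GR = 19.2 − 19.2/12 = 17.6 dB.
B: GR = 9 − 9/4 = 6.75 dB.
A reduces 10.85 dB more.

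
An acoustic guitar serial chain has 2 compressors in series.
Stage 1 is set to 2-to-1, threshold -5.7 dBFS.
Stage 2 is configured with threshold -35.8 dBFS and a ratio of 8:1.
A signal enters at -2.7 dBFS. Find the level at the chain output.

-31.85 dBFS

Stage 1: -2.7 dBFS is 3 dB over -5.7 dBFS; at 2:1 that becomes 1.5 dB over, giving -4.2 dBFS.
Stage 2: overshoot 31.6 dB → 31.6/8 = 3.95 dB → -31.85 dBFS.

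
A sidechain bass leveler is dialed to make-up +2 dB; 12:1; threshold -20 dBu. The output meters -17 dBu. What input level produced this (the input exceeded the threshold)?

Remove make-up: -17 − 2 = -19 dBu.
Post-compression overshoot = -19 − (-20) = 1 dB.
Input overshoot = R × output overshoot = 12 dB → input = -20 + 12 = -8 dBu.

-8 dBu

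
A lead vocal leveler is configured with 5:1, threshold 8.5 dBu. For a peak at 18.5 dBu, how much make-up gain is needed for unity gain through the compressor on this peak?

Without make-up, output = threshold + overshoot/5 = 8.5 + 2 = 10.5 dBu.
Gap to target: 8 dB.

8 dB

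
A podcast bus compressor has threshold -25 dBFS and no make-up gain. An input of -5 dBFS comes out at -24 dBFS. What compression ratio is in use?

20:1

Input overshoot = -5 − (-25) = 20 dB; output overshoot = -24 − (-25) = 1 dB.
Ratio = 20 / 1 = 20.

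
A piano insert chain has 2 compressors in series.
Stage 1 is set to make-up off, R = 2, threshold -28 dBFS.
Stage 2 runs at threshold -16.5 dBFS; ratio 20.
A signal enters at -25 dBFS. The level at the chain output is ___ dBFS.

Stage 1: -25 dBFS is 3 dB over -28 dBFS; at 2:1 that becomes 1.5 dB over, giving -26.5 dBFS.
Stage 2: below threshold (-26.5 ≤ -16.5); passes unchanged; output -26.5 dBFS.

-26.5 dBFS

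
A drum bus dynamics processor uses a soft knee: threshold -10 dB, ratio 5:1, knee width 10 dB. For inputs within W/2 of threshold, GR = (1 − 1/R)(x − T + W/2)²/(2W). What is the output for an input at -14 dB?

x − T + W/2 = -14 − (-10) + 5 = 1.
GR = (1 − 1/5) × 1² / 20 = 0.8 × 1 / 20 = 0.04 dB.
Output = -14 − 0.04 = -14.04 dB.

-14.04 dB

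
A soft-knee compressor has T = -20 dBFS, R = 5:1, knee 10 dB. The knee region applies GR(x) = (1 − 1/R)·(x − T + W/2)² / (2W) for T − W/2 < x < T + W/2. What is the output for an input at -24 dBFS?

x − T + W/2 = -24 − (-20) + 5 = 1.
GR = (1 − 1/5) × 1² / 20 = 0.8 × 1 / 20 = 0.04 dB.
Output = -24 − 0.04 = -24.04 dBFS.

-24.04 dBFS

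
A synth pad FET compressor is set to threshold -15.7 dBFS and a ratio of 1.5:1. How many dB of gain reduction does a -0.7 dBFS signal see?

5 dB

-0.7 dBFS exceeds the threshold by 15 dB.
After 1.5:1 compression the overshoot becomes 15/1.5 = 10 dB.
So the signal is attenuated by 15 − 10 = 5 dB.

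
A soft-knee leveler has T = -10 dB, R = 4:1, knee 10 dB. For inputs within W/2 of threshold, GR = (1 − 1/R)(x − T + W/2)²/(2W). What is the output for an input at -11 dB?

x − T + W/2 = -11 − (-10) + 5 = 4.
GR = (1 − 1/4) × 4² / 20 = 0.75 × 16 / 20 = 0.6 dB.
Output = -11 − 0.6 = -11.6 dB.

-11.6 dB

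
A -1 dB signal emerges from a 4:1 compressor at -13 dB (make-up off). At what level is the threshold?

-17 dB

Input is 16 dB above T (since output overshoot × R = input overshoot: (-13 − T)·4 = -1 − T gives T = -17 dB).
Check: -17 + (-1 − (-17))/4 = -17 + 4 = -13 dB. ✓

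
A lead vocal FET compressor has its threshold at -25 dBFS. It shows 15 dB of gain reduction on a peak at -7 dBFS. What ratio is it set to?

6:1

Input overshoot = -7 − (-25) = 18 dB.
Output overshoot = 18 − 15 = 3 dB.
Ratio = input overshoot / output overshoot = 18 / 3 = 6.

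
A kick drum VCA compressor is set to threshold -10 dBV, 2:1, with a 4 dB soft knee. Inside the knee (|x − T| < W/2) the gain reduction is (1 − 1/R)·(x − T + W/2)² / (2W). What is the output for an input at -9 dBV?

x − T + W/2 = -9 − (-10) + 2 = 3.
GR = (1 − 1/2) × 3² / 8 = 0.5 × 9 / 8 = 0.5625 dB.
Output = -9 − 0.5625 = -9.5625 dBV.

-9.5625 dBV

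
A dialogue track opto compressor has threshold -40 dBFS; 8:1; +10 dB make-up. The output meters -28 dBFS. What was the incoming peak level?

Remove make-up: -28 − 10 = -38 dBFS.
Post-compression overshoot = -38 − (-40) = 2 dB.
Input overshoot = R × output overshoot = 16 dB → input = -40 + 16 = -24 dBFS.

-24 dBFS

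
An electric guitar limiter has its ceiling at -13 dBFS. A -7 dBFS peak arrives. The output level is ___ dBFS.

A brickwall limiter is an ∞:1 compressor: any input above the ceiling is clamped to -13 dBFS.

-13 dBFS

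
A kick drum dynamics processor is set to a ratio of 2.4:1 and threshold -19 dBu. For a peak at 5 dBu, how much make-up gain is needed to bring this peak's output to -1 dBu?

8 dB

Without make-up, output = threshold + overshoot/2.4 = -19 + 10 = -9 dBu.
Gap to target: 8 dB.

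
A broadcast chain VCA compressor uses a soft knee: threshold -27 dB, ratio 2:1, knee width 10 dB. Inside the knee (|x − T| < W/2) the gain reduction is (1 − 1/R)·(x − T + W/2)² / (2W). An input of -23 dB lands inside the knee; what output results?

-25.025 dB

x − T + W/2 = -23 − (-27) + 5 = 9.
GR = (1 − 1/2) × 9² / 20 = 0.5 × 81 / 20 = 2.025 dB.
Output = -23 − 2.025 = -25.025 dB.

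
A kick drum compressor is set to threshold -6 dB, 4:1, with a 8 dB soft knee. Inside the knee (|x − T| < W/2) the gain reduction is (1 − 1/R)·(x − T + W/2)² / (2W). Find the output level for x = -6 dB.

-6.75 dB

x − T + W/2 = -6 − (-6) + 4 = 4.
GR = (1 − 1/4) × 4² / 16 = 0.75 × 16 / 16 = 0.75 dB.
Output = -6 − 0.75 = -6.75 dB.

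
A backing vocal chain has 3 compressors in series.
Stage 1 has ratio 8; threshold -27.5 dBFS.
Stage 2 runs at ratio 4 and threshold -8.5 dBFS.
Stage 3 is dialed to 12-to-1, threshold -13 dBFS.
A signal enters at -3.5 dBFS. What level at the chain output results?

-24.5 dBFS

Stage 1: 24 dB above -27.5 dBFS, reduced 8:1 to 3 dB above → -24.5 dBFS.
Stage 2: -24.5 dBFS ≤ -8.5 dBFS, so stage 2 doesn't engage; output -24.5 dBFS.
Stage 3: -24.5 dBFS ≤ -13 dBFS, so stage 3 doesn't engage; output -24.5 dBFS.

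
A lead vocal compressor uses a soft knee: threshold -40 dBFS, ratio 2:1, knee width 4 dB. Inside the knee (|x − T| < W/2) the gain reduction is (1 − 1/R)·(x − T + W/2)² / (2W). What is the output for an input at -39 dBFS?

x − T + W/2 = -39 − (-40) + 2 = 3.
GR = (1 − 1/2) × 3² / 8 = 0.5 × 9 / 8 = 0.5625 dB.
Output = -39 − 0.5625 = -39.5625 dBFS.

-39.5625 dBFS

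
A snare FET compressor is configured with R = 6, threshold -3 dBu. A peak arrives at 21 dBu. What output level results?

1 dBu

The input is 24 dB above the -3 dBu threshold.
The 24 dB excess becomes 4 dB after 6:1 reduction.
Output = -3 + 4 = 1 dBu.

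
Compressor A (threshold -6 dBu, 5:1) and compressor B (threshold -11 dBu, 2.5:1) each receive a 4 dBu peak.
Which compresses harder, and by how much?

A: 10 dB over, compressed to 2 dB over, so 8 dB of GR.
B: 15 dB over, compressed to 6 dB over, so 9 dB of GR.
Difference: 1 dB in favour of B.

B, by 1 dB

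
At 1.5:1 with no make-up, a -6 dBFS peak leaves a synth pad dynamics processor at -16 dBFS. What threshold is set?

Input is 30 dB above T (since output overshoot × R = input overshoot: (-16 − T)·1.5 = -6 − T gives T = -36 dBFS).
Check: -36 + (-6 − (-36))/1.5 = -36 + 20 = -16 dBFS. ✓

-36 dBFS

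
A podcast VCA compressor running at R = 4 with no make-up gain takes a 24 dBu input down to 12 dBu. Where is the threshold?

Let T be the threshold. Output overshoot = (input overshoot)/R, so 12 − T = (24 − T)/4.
4·(12 − T) = 24 − T → 3·T = 48 − 24 = 24.
T = 24/3 = 8 dBu.

8 dBu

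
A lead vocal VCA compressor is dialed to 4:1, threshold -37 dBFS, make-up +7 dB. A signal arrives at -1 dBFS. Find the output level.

Overshoot: -1 − (-37) = 36 dB.
At 4:1 the overshoot is divided by 4, leaving 9 dB above threshold.
That puts the output at -28 dBFS; make-up adds 7 dB, giving -21 dBFS.

-21 dBFS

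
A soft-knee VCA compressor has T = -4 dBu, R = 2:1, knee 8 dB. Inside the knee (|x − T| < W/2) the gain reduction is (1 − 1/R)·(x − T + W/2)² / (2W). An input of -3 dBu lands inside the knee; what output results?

-3.78125 dBu

x − T + W/2 = -3 − (-4) + 4 = 5.
GR = (1 − 1/2) × 5² / 16 = 0.5 × 25 / 16 = 0.78125 dB.
Output = -3 − 0.78125 = -3.78125 dBu.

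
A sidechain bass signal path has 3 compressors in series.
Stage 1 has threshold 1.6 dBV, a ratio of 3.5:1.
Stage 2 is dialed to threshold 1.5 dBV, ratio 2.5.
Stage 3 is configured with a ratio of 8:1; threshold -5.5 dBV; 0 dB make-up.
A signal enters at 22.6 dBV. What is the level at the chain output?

-4.32 dBV

Stage 1: 22.6 dBV is 21 dB over 1.6 dBV; at 3.5:1 that becomes 6 dB over, giving 7.6 dBV.
Stage 2: 7.6 dBV is 6.1 dB over 1.5 dBV; at 2.5:1 that becomes 2.44 dB over, giving 3.94 dBV.
Stage 3: overshoot 9.44 dB → 9.44/8 = 1.18 dB → -4.32 dBV.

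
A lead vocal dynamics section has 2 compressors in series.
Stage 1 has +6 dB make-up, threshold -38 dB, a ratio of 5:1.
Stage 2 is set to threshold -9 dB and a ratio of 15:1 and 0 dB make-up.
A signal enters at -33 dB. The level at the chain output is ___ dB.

-31 dB

Stage 1: -33 dB is 5 dB over -38 dB; at 5:1 that becomes 1 dB over, giving -37 dB; +6 dB make-up → -31 dB.
Stage 2: below threshold (-31 ≤ -9); passes unchanged; output -31 dB.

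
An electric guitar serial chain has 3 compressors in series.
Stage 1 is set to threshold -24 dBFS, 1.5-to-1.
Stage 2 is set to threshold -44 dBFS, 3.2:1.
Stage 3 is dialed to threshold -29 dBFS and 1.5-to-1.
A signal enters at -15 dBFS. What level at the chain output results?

-35.875 dBFS

Stage 1: -15 dBFS is 9 dB over -24 dBFS; at 1.5:1 that becomes 6 dB over, giving -18 dBFS.
Stage 2: overshoot 26 dB → 26/3.2 = 8.125 dB → -35.875 dBFS.
Stage 3: -35.875 dBFS is at or below the -29 dBFS threshold — no compression; output -35.875 dBFS.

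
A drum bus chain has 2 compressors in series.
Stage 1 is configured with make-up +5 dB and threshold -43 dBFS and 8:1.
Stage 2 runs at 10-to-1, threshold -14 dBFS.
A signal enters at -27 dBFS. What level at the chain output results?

-36 dBFS

Stage 1: -27 dBFS is 16 dB over -43 dBFS; at 8:1 that becomes 2 dB over, giving -41 dBFS; +5 dB make-up → -36 dBFS.
Stage 2: -36 dBFS is at or below the -14 dBFS threshold — no compression; output -36 dBFS.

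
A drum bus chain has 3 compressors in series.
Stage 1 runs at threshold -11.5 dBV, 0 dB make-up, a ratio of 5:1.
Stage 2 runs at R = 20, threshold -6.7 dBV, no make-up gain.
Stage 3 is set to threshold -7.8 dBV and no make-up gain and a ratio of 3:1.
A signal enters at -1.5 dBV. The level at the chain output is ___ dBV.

-9.5 dBV

Stage 1: -1.5 dBV is 10 dB over -11.5 dBV; at 5:1 that becomes 2 dB over, giving -9.5 dBV.
Stage 2: -9.5 dBV ≤ -6.7 dBV, so stage 2 doesn't engage; output -9.5 dBV.
Stage 3: -9.5 dBV ≤ -7.8 dBV, so stage 3 doesn't engage; output -9.5 dBV.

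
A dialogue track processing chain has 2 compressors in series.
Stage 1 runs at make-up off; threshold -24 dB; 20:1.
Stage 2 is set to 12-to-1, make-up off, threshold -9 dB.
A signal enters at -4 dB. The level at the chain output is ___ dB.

Stage 1: overshoot 20 dB → 20/20 = 1 dB → -23 dB.
Stage 2: below threshold (-23 ≤ -9); passes unchanged; output -23 dB.

-23 dB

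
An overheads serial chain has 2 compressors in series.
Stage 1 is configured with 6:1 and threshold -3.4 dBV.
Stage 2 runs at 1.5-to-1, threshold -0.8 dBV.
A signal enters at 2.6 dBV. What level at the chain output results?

Stage 1: 2.6 dBV is 6 dB over -3.4 dBV; at 6:1 that becomes 1 dB over, giving -2.4 dBV.
Stage 2: -2.4 dBV is at or below the -0.8 dBV threshold — no compression; output -2.4 dBV.

-2.4 dBV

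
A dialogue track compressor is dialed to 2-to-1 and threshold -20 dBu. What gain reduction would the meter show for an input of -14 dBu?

The signal is 6 dB above threshold.
After 2:1 compression the overshoot becomes 6/2 = 3 dB.
So the signal is attenuated by 6 − 3 = 3 dB.

3 dB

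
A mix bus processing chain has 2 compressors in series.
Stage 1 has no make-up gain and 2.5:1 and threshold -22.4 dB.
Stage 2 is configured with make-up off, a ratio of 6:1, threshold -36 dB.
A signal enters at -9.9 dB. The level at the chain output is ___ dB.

-32.9 dB

Stage 1: 12.5 dB above -22.4 dB, reduced 2.5:1 to 5 dB above → -17.4 dB.
Stage 2: -17.4 dB is 18.6 dB over -36 dB; at 6:1 that becomes 3.1 dB over, giving -32.9 dB.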